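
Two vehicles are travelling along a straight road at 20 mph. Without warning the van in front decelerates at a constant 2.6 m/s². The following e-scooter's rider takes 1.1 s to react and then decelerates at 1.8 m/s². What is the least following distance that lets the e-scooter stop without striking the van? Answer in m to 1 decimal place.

Minimum gap ≈ 16.7 m

20 mph × 0.44704 = 8.9408 m/s.
Leader travels v²/(2a_L) = 79.938 / 5.200 = 15.373 m before stopping.
Follower covers v·t_r = 8.9408 × 1.1 = 9.835 m while reacting, then v²/(2a_F) = 79.938 / 3.600 = 22.205 m while braking, for a total of 9.835 + 22.205 = 32.040 m.
Since a_F ≤ a_L and the follower starts braking later, the follower is never slower than the leader, so the closest approach is when both have stopped.
Minimum gap = 32.040 − 15.373 = 16.667 m.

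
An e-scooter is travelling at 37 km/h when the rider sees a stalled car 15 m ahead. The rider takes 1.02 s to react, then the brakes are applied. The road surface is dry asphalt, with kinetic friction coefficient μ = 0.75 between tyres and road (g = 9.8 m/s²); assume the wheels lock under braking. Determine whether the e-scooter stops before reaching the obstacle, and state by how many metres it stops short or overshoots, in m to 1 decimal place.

37 km/h ÷ 3.6 = 10.2778 m/s.
a = μg = 0.75 × 9.8 = 7.350 m/s².
Reaction distance = 10.2778 × 1.02 = 10.483 m.
Braking distance = v²/(2a) = 105.633 / 14.700 = 7.186 m.
Total stopping distance = 10.483 + 7.186 = 17.669 m, vs 15 m available — it cannot stop in time and overshoots by 17.669 − 15 = 2.669 m.

No — it overshoots by 2.7 m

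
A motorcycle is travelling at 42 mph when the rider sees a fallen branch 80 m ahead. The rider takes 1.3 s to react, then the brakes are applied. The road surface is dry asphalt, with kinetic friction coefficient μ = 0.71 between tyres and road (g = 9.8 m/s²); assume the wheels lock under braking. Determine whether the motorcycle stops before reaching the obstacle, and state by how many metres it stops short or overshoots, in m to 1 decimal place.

Yes — it stops 30.3 m short of the obstacle

42 mph × 0.44704 = 18.7757 m/s.
a = μg = 0.71 × 9.8 = 6.958 m/s².
Reaction distance = 18.7757 × 1.3 = 24.408 m.
Braking distance = v²/(2a) = 352.527 / 13.916 = 25.332 m.
Total stopping distance = 24.408 + 25.332 = 49.740 m, vs 80 m available — it stops with 80 − 49.740 = 30.260 m to spare.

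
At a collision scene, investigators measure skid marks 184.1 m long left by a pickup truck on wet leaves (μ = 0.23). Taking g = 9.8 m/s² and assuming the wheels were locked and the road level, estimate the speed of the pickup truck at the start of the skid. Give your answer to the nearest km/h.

Initial speed ≈ 104 km/h

Deceleration a = μg = 0.23 × 9.8 = 2.254 m/s².
v = √(2a·d) = √(2 × 2.254 × 184.1) = √829.923 = 28.8084 m/s.
= 28.8084 × 3.6 = 103.710 km/h.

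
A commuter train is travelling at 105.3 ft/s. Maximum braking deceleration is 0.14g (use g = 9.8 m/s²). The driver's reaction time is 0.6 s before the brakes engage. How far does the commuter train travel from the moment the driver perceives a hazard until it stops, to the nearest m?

105.3 ft/s × 0.3048 = 32.0954 m/s.
a = 0.14 × 9.8 = 1.372 m/s².
Reaction distance = v·t_r = 32.0954 × 0.6 = 19.257 m.
Braking distance = v²/(2a) = 32.0954² / (2 × 1.372) = 1030.115 / 2.744 = 375.406 m.
Total = 19.257 + 375.406 = 394.663 m.

Total stopping distance ≈ 395 m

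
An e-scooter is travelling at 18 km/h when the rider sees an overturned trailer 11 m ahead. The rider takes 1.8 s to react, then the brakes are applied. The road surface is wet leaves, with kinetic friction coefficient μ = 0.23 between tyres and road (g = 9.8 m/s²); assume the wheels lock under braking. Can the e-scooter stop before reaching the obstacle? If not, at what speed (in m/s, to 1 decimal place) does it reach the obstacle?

18 km/h ÷ 3.6 = 5.0000 m/s.
a = μg = 0.23 × 9.8 = 2.254 m/s².
Reaction distance = 5.0000 × 1.8 = 9.000 m.
Braking distance needed to stop: v²/(2a) = 25.000 / 4.508 = 5.546 m, so total needed = 9.000 + 5.546 = 14.546 m > 11 m — it cannot stop.
Distance remaining when braking begins: 11 − 9.000 = 2.000 m.
v² = v₀² − 2a·d = 25.000 − 2 × 2.254 × 2.000 = 15.984 m²/s².
v = √15.984 = 3.998 m/s.

No — it strikes the obstacle at 4.0 m/s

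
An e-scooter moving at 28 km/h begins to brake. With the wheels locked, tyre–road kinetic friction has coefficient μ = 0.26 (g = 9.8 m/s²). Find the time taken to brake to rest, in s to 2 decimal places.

Braking time ≈ 3.05 s

28 km/h ÷ 3.6 = 7.7778 m/s.
a = μg = 0.26 × 9.8 = 2.548 m/s².
Braking time = v/a = 7.7778 / 2.548 = 3.053 s.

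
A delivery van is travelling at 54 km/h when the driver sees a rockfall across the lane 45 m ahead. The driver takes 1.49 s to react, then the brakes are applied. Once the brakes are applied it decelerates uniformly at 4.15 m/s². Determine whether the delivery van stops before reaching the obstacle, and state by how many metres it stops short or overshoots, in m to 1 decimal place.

54 km/h ÷ 3.6 = 15.0000 m/s.
Reaction distance = 15.0000 × 1.49 = 22.350 m.
Braking distance = v²/(2a) = 225.000 / 8.300 = 27.108 m.
Total stopping distance = 22.350 + 27.108 = 49.458 m, vs 45 m available — it cannot stop in time and overshoots by 49.458 − 45 = 4.458 m.

No — it overshoots by 4.5 m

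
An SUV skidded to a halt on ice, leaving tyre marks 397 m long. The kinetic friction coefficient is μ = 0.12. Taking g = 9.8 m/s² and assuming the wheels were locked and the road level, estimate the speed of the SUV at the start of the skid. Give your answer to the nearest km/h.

Deceleration a = μg = 0.12 × 9.8 = 1.176 m/s².
v = √(2a·d) = √(2 × 1.176 × 397) = √933.744 = 30.5572 m/s.
= 30.5572 × 3.6 = 110.006 km/h.

Initial speed ≈ 110 km/h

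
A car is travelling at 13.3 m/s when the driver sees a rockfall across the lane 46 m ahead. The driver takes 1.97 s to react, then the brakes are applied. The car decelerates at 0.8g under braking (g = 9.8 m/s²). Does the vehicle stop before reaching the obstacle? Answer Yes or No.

Yes

a = 0.8 × 9.8 = 7.840 m/s².
Reaction distance = 13.3000 × 1.97 = 26.201 m.
Braking distance = v²/(2a) = 176.890 / 15.680 = 11.281 m.
Total stopping distance = 26.201 + 11.281 = 37.482 m, vs 46 m available — it stops with 46 − 37.482 = 8.518 m to spare.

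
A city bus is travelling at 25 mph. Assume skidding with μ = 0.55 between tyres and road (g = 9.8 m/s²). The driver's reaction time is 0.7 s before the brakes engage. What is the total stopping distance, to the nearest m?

Total stopping distance ≈ 19 m

25 mph × 0.44704 = 11.1760 m/s.
a = μg = 0.55 × 9.8 = 5.390 m/s².
Reaction distance = v·t_r = 11.1760 × 0.7 = 7.823 m.
Braking distance = v²/(2a) = 11.1760² / (2 × 5.390) = 124.903 / 10.780 = 11.587 m.
Total = 7.823 + 11.587 = 19.410 m.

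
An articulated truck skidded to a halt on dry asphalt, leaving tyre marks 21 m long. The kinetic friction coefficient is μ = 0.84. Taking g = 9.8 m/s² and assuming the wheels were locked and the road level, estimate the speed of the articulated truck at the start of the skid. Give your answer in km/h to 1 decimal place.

Deceleration a = μg = 0.84 × 9.8 = 8.232 m/s².
v = √(2a·d) = √(2 × 8.232 × 21) = √345.744 = 18.5942 m/s.
= 18.5942 × 3.6 = 66.939 km/h.

Initial speed ≈ 66.9 km/h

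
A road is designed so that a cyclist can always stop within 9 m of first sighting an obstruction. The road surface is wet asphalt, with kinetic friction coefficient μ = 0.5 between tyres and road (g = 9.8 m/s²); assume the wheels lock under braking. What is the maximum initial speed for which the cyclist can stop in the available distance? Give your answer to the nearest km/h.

a = μg = 0.5 × 9.8 = 4.900 m/s².
v²/(2a) = d ⇒ v = √(2 × 4.900 × 9) = √88.20 = 9.3915 m/s.
9.3915 m/s × 3.6 = 33.809 km/h.

Maximum speed ≈ 34 km/h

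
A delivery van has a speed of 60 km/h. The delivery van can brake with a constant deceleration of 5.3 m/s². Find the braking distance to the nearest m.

60 km/h ÷ 3.6 = 16.6667 m/s.
Braking distance = v²/(2a) = 16.6667² / (2 × 5.300) = 277.779 / 10.600 = 26.206 m.

Braking distance ≈ 26 m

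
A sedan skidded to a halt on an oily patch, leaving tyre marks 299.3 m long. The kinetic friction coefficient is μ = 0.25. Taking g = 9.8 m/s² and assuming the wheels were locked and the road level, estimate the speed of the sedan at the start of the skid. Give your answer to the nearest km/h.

Initial speed ≈ 138 km/h

Deceleration a = μg = 0.25 × 9.8 = 2.450 m/s².
v = √(2a·d) = √(2 × 2.450 × 299.3) = √1466.570 = 38.2958 m/s.
= 38.2958 × 3.6 = 137.865 km/h.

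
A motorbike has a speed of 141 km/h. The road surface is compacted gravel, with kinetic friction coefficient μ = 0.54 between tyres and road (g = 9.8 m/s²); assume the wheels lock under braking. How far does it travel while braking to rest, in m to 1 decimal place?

Braking distance ≈ 144.9 m

141 km/h ÷ 3.6 = 39.1667 m/s.
a = μg = 0.54 × 9.8 = 5.292 m/s².
Braking distance = v²/(2a) = 39.1667² / (2 × 5.292) = 1534.030 / 10.584 = 144.939 m.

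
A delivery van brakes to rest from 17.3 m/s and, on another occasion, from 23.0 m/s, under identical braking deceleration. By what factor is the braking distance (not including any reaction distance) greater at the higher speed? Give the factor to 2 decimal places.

Braking distance d = v²/(2a), so with a fixed, d ∝ v².
Factor = (23.0/17.3)² = 1.3295² = 1.7676.

Factor ≈ 1.77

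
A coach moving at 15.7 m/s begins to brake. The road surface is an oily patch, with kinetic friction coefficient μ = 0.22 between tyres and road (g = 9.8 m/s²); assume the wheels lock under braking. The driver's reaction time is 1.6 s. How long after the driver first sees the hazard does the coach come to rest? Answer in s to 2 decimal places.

a = μg = 0.22 × 9.8 = 2.156 m/s².
Braking time = v/a = 15.7000 / 2.156 = 7.282 s.
Total = 1.6 + 7.282 = 8.882 s.

Total time ≈ 8.88 s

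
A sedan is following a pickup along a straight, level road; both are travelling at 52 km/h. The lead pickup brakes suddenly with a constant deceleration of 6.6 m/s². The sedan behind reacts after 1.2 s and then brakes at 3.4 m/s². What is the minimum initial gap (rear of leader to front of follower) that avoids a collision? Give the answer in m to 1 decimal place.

Minimum gap ≈ 32.2 m

52 km/h ÷ 3.6 = 14.4444 m/s.
Leader travels v²/(2a_L) = 208.641 / 13.200 = 15.806 m before stopping.
Follower covers v·t_r = 14.4444 × 1.2 = 17.333 m while reacting, then v²/(2a_F) = 208.641 / 6.800 = 30.683 m while braking, for a total of 17.333 + 30.683 = 48.016 m.
Since a_F ≤ a_L and the follower starts braking later, the follower is never slower than the leader, so the closest approach is when both have stopped.
Minimum gap = 48.016 − 15.806 = 32.210 m.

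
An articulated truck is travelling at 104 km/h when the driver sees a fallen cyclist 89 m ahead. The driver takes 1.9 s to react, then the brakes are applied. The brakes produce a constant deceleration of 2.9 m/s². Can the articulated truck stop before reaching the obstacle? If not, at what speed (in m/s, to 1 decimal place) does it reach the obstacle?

104 km/h ÷ 3.6 = 28.8889 m/s.
Reaction distance = 28.8889 × 1.9 = 54.889 m.
Braking distance needed to stop: v²/(2a) = 834.569 / 5.800 = 143.891 m, so total needed = 54.889 + 143.891 = 198.780 m > 89 m — it cannot stop.
Distance remaining when braking begins: 89 − 54.889 = 34.111 m.
v² = v₀² − 2a·d = 834.569 − 2 × 2.900 × 34.111 = 636.725 m²/s².
v = √636.725 = 25.233 m/s.

No — it strikes the obstacle at 25.2 m/s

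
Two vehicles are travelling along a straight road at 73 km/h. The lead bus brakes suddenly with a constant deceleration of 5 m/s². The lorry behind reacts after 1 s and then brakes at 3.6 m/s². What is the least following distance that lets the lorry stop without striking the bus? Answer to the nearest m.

73 km/h ÷ 3.6 = 20.2778 m/s.
Leader travels v²/(2a_L) = 411.189 / 10.000 = 41.119 m before stopping.
Follower covers v·t_r = 20.2778 × 1 = 20.278 m while reacting, then v²/(2a_F) = 411.189 / 7.200 = 57.110 m while braking, for a total of 20.278 + 57.110 = 77.388 m.
Since a_F ≤ a_L and the follower starts braking later, the follower is never slower than the leader, so the closest approach is when both have stopped.
Minimum gap = 77.388 − 41.119 = 36.269 m.

Minimum gap ≈ 36 m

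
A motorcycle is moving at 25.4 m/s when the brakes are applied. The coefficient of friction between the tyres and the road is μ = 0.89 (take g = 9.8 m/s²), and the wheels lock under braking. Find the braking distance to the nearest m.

Braking distance ≈ 37 m

a = μg = 0.89 × 9.8 = 8.722 m/s².
Braking distance = v²/(2a) = 25.4000² / (2 × 8.722) = 645.160 / 17.444 = 36.985 m.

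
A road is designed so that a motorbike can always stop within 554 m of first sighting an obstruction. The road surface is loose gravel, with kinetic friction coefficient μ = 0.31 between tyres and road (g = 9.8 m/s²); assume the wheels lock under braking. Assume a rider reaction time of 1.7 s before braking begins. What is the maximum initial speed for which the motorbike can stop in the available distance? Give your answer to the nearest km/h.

Maximum speed ≈ 191 km/h

a = μg = 0.31 × 9.8 = 3.038 m/s².
Stopping distance: v·t_r + v²/(2a) = 554 with t_r = 1.7 s and a = 3.038 m/s².
So v² + 10.329 v − 3366.10 = 0.
Positive root: v = −a·t_r + √((a·t_r)² + 2a·d) = −5.165 + √(26.677 + 3366.10) = 53.0825 m/s.
53.0825 m/s × 3.6 = 191.097 km/h.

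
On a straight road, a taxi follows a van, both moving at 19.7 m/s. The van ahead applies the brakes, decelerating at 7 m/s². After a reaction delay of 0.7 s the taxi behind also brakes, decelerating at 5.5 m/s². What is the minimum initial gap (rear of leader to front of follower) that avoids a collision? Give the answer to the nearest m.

Minimum gap ≈ 21 m

Leader travels v²/(2a_L) = 388.090 / 14.000 = 27.721 m before stopping.
Follower covers v·t_r = 19.7000 × 0.7 = 13.790 m while reacting, then v²/(2a_F) = 388.090 / 11.000 = 35.281 m while braking, for a total of 13.790 + 35.281 = 49.071 m.
Since a_F ≤ a_L and the follower starts braking later, the follower is never slower than the leader, so the closest approach is when both have stopped.
Minimum gap = 49.071 − 27.721 = 21.350 m.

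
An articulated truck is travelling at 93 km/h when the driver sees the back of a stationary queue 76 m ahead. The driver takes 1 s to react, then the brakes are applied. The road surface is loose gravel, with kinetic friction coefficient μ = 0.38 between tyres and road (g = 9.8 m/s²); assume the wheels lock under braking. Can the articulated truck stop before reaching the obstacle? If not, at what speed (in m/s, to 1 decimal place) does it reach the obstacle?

93 km/h ÷ 3.6 = 25.8333 m/s.
a = μg = 0.38 × 9.8 = 3.724 m/s².
Reaction distance = 25.8333 × 1 = 25.833 m.
Braking distance needed to stop: v²/(2a) = 667.359 / 7.448 = 89.602 m, so total needed = 25.833 + 89.602 = 115.435 m > 76 m — it cannot stop.
Distance remaining when braking begins: 76 − 25.833 = 50.167 m.
v² = v₀² − 2a·d = 667.359 − 2 × 3.724 × 50.167 = 293.715 m²/s².
v = √293.715 = 17.138 m/s.

No — it strikes the obstacle at 17.1 m/s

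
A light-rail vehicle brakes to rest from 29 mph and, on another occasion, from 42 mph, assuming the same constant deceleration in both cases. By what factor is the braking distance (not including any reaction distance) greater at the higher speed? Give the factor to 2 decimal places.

Factor ≈ 2.10

Braking distance d = v²/(2a), so with a fixed, d ∝ v².
Factor = (42/29)² = 1.4483² = 2.0976.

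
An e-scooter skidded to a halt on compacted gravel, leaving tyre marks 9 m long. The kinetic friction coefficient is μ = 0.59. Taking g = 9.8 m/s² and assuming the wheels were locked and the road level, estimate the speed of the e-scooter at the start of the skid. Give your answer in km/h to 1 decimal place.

Initial speed ≈ 36.7 km/h

Deceleration a = μg = 0.59 × 9.8 = 5.782 m/s².
v = √(2a·d) = √(2 × 5.782 × 9) = √104.076 = 10.2018 m/s.
= 10.2018 × 3.6 = 36.726 km/h.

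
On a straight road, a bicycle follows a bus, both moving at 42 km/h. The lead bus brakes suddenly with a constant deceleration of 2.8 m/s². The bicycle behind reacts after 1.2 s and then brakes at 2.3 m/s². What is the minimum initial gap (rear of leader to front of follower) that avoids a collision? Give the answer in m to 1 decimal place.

42 km/h ÷ 3.6 = 11.6667 m/s.
Leader travels v²/(2a_L) = 136.112 / 5.600 = 24.306 m before stopping.
Follower covers v·t_r = 11.6667 × 1.2 = 14.000 m while reacting, then v²/(2a_F) = 136.112 / 4.600 = 29.590 m while braking, for a total of 14.000 + 29.590 = 43.590 m.
Since a_F ≤ a_L and the follower starts braking later, the follower is never slower than the leader, so the closest approach is when both have stopped.
Minimum gap = 43.590 − 24.306 = 19.284 m.

Minimum gap ≈ 19.3 m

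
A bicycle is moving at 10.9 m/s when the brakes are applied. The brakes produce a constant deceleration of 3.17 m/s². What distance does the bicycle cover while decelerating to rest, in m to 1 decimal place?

Braking distance = v²/(2a) = 10.9000² / (2 × 3.170) = 118.810 / 6.340 = 18.740 m.

Braking distance ≈ 18.7 m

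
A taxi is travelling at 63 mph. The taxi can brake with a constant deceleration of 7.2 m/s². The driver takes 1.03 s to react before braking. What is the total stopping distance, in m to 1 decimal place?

Total stopping distance ≈ 84.1 m

63 mph × 0.44704 = 28.1635 m/s.
Reaction distance = v·t_r = 28.1635 × 1.03 = 29.008 m.
Braking distance = v²/(2a) = 28.1635² / (2 × 7.200) = 793.183 / 14.400 = 55.082 m.
Total = 29.008 + 55.082 = 84.090 m.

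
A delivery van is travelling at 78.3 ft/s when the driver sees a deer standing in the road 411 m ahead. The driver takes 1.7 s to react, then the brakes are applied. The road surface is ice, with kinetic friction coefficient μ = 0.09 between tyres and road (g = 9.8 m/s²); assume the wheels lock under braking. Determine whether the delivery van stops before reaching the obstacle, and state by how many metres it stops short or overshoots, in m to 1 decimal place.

Yes — it stops 47.5 m short of the obstacle

78.3 ft/s × 0.3048 = 23.8658 m/s.
a = μg = 0.09 × 9.8 = 0.882 m/s².
Reaction distance = 23.8658 × 1.7 = 40.572 m.
Braking distance = v²/(2a) = 569.576 / 1.764 = 322.889 m.
Total stopping distance = 40.572 + 322.889 = 363.461 m, vs 411 m available — it stops with 411 − 363.461 = 47.539 m to spare.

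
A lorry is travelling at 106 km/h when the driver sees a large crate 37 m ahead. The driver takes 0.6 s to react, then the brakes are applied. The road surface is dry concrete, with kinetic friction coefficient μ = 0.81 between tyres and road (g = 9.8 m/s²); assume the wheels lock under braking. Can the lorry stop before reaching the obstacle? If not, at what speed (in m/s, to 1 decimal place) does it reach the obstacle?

No — it strikes the obstacle at 23.7 m/s

106 km/h ÷ 3.6 = 29.4444 m/s.
a = μg = 0.81 × 9.8 = 7.938 m/s².
Reaction distance = 29.4444 × 0.6 = 17.667 m.
Braking distance needed to stop: v²/(2a) = 866.973 / 15.876 = 54.609 m, so total needed = 17.667 + 54.609 = 72.276 m > 37 m — it cannot stop.
Distance remaining when braking begins: 37 − 17.667 = 19.333 m.
v² = v₀² − 2a·d = 866.973 − 2 × 7.938 × 19.333 = 560.042 m²/s².
v = √560.042 = 23.665 m/s.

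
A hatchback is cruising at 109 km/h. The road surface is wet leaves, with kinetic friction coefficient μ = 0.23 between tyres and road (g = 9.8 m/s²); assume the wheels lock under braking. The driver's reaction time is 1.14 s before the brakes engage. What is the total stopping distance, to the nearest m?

109 km/h ÷ 3.6 = 30.2778 m/s.
a = μg = 0.23 × 9.8 = 2.254 m/s².
Reaction distance = v·t_r = 30.2778 × 1.14 = 34.517 m.
Braking distance = v²/(2a) = 30.2778² / (2 × 2.254) = 916.745 / 4.508 = 203.360 m.
Total = 34.517 + 203.360 = 237.877 m.

Total stopping distance ≈ 238 m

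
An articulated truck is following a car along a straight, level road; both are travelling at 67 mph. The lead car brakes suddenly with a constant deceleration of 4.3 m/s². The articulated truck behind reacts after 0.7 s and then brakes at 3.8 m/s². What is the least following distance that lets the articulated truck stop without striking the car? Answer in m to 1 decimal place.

67 mph × 0.44704 = 29.9517 m/s.
Leader travels v²/(2a_L) = 897.104 / 8.600 = 104.314 m before stopping.
Follower covers v·t_r = 29.9517 × 0.7 = 20.966 m while reacting, then v²/(2a_F) = 897.104 / 7.600 = 118.040 m while braking, for a total of 20.966 + 118.040 = 139.006 m.
Since a_F ≤ a_L and the follower starts braking later, the follower is never slower than the leader, so the closest approach is when both have stopped.
Minimum gap = 139.006 − 104.314 = 34.692 m.

Minimum gap ≈ 34.7 m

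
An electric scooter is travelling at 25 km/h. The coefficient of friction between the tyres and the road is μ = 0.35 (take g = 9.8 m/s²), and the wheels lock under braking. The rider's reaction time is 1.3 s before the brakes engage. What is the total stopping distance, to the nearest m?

25 km/h ÷ 3.6 = 6.9444 m/s.
a = μg = 0.35 × 9.8 = 3.430 m/s².
Reaction distance = v·t_r = 6.9444 × 1.3 = 9.028 m.
Braking distance = v²/(2a) = 6.9444² / (2 × 3.430) = 48.225 / 6.860 = 7.030 m.
Total = 9.028 + 7.030 = 16.058 m.

Total stopping distance ≈ 16 m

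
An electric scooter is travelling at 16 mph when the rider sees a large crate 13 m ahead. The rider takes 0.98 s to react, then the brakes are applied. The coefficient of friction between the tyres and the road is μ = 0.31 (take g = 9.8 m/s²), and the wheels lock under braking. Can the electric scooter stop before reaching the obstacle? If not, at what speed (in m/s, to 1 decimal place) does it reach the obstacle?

No — it strikes the obstacle at 3.8 m/s

16 mph × 0.44704 = 7.1526 m/s.
a = μg = 0.31 × 9.8 = 3.038 m/s².
Reaction distance = 7.1526 × 0.98 = 7.010 m.
Braking distance needed to stop: v²/(2a) = 51.160 / 6.076 = 8.420 m, so total needed = 7.010 + 8.420 = 15.430 m > 13 m — it cannot stop.
Distance remaining when braking begins: 13 − 7.010 = 5.990 m.
v² = v₀² − 2a·d = 51.160 − 2 × 3.038 × 5.990 = 14.765 m²/s².
v = √14.765 = 3.843 m/s.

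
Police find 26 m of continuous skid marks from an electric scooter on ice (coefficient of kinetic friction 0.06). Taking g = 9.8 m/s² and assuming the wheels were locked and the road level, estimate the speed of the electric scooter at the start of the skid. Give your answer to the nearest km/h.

Initial speed ≈ 20 km/h

Deceleration a = μg = 0.06 × 9.8 = 0.588 m/s².
v = √(2a·d) = √(2 × 0.588 × 26) = √30.576 = 5.5296 m/s.
= 5.5296 × 3.6 = 19.907 km/h.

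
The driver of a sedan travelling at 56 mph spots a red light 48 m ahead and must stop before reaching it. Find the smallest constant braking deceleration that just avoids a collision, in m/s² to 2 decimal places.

56 mph × 0.44704 = 25.0342 m/s.
v² = 2a·d ⇒ a = v²/(2d) = 25.0342² / (2 × 48.000) = 626.711 / 96.000 = 6.5282 m/s².

Required deceleration ≈ 6.53 m/s²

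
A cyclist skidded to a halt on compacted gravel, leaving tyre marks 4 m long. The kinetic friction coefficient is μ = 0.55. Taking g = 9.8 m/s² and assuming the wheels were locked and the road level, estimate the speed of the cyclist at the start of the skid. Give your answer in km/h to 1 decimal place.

Deceleration a = μg = 0.55 × 9.8 = 5.390 m/s².
v = √(2a·d) = √(2 × 5.390 × 4) = √43.120 = 6.5666 m/s.
= 6.5666 × 3.6 = 23.640 km/h.

Initial speed ≈ 23.6 km/h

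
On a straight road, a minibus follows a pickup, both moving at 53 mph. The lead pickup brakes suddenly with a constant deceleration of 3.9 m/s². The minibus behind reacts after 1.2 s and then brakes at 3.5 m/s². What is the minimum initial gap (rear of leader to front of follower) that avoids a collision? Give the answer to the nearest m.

Minimum gap ≈ 37 m

53 mph × 0.44704 = 23.6931 m/s.
Leader travels v²/(2a_L) = 561.363 / 7.800 = 71.970 m before stopping.
Follower covers v·t_r = 23.6931 × 1.2 = 28.432 m while reacting, then v²/(2a_F) = 561.363 / 7.000 = 80.195 m while braking, for a total of 28.432 + 80.195 = 108.627 m.
Since a_F ≤ a_L and the follower starts braking later, the follower is never slower than the leader, so the closest approach is when both have stopped.
Minimum gap = 108.627 − 71.970 = 36.657 m.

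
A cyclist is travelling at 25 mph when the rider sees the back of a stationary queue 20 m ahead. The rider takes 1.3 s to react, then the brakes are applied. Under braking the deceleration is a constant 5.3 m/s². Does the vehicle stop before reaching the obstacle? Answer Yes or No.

25 mph × 0.44704 = 11.1760 m/s.
Reaction distance = 11.1760 × 1.3 = 14.529 m.
Braking distance = v²/(2a) = 124.903 / 10.600 = 11.783 m.
Total stopping distance = 14.529 + 11.783 = 26.312 m, vs 20 m available — it cannot stop in time and overshoots by 26.312 − 20 = 6.312 m.

No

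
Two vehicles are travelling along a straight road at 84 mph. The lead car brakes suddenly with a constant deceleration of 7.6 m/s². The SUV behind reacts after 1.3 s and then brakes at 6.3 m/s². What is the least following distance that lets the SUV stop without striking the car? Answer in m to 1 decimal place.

Minimum gap ≈ 68.0 m

84 mph × 0.44704 = 37.5514 m/s.
Leader travels v²/(2a_L) = 1410.108 / 15.200 = 92.770 m before stopping.
Follower covers v·t_r = 37.5514 × 1.3 = 48.817 m while reacting, then v²/(2a_F) = 1410.108 / 12.600 = 111.913 m while braking, for a total of 48.817 + 111.913 = 160.730 m.
Since a_F ≤ a_L and the follower starts braking later, the follower is never slower than the leader, so the closest approach is when both have stopped.
Minimum gap = 160.730 − 92.770 = 67.960 m.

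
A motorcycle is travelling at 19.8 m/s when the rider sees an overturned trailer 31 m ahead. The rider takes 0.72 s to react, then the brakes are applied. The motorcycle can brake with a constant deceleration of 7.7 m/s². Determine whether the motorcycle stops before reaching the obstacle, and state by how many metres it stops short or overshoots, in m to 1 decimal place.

No — it overshoots by 8.7 m

Reaction distance = 19.8000 × 0.72 = 14.256 m.
Braking distance = v²/(2a) = 392.040 / 15.400 = 25.457 m.
Total stopping distance = 14.256 + 25.457 = 39.713 m, vs 31 m available — it cannot stop in time and overshoots by 39.713 − 31 = 8.713 m.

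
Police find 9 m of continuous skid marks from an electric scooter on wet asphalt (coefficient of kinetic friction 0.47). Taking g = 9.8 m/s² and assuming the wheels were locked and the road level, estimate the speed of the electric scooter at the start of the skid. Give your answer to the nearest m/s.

Initial speed ≈ 9 m/s

Deceleration a = μg = 0.47 × 9.8 = 4.606 m/s².
v = √(2a·d) = √(2 × 4.606 × 9) = √82.908 = 9.1054 m/s.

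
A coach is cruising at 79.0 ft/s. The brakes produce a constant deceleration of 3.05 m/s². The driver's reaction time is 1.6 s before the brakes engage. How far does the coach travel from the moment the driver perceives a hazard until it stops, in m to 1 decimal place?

79 ft/s × 0.3048 = 24.0792 m/s.
Reaction distance = v·t_r = 24.0792 × 1.6 = 38.527 m.
Braking distance = v²/(2a) = 24.0792² / (2 × 3.050) = 579.808 / 6.100 = 95.050 m.
Total = 38.527 + 95.050 = 133.577 m.

Total stopping distance ≈ 133.6 m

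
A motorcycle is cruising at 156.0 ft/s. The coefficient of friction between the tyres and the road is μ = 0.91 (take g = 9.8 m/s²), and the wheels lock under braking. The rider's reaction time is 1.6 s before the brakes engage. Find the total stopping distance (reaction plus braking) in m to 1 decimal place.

Total stopping distance ≈ 202.8 m

156 ft/s × 0.3048 = 47.5488 m/s.
a = μg = 0.91 × 9.8 = 8.918 m/s².
Reaction distance = v·t_r = 47.5488 × 1.6 = 76.078 m.
Braking distance = v²/(2a) = 47.5488² / (2 × 8.918) = 2260.888 / 17.836 = 126.760 m.
Total = 76.078 + 126.760 = 202.838 m.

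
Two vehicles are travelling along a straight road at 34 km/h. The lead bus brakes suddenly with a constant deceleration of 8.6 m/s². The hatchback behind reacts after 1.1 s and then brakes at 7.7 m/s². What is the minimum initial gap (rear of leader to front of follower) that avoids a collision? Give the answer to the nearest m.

34 km/h ÷ 3.6 = 9.4444 m/s.
Leader travels v²/(2a_L) = 89.197 / 17.200 = 5.186 m before stopping.
Follower covers v·t_r = 9.4444 × 1.1 = 10.389 m while reacting, then v²/(2a_F) = 89.197 / 15.400 = 5.792 m while braking, for a total of 10.389 + 5.792 = 16.181 m.
Since a_F ≤ a_L and the follower starts braking later, the follower is never slower than the leader, so the closest approach is when both have stopped.
Minimum gap = 16.181 − 5.186 = 10.995 m.

Minimum gap ≈ 11 m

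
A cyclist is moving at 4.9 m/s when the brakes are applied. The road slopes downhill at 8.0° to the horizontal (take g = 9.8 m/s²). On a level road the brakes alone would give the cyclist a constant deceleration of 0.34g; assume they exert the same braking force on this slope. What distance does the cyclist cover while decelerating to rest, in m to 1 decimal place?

a = 0.34 × 9.8 = 3.332 m/s².
Gravity along the downhill slope reduces the braking deceleration: a_eff = 3.332 − 9.8·sin 8.0° = 3.332 − 1.364 = 1.968 m/s².
Braking distance = v²/(2a) = 4.9000² / (2 × 1.968) = 24.010 / 3.936 = 6.100 m.

Braking distance ≈ 6.1 m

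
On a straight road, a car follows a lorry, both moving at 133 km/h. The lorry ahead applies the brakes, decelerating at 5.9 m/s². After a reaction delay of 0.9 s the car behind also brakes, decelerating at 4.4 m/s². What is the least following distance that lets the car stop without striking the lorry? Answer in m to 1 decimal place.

Minimum gap ≈ 72.7 m

133 km/h ÷ 3.6 = 36.9444 m/s.
Leader travels v²/(2a_L) = 1364.889 / 11.800 = 115.669 m before stopping.
Follower covers v·t_r = 36.9444 × 0.9 = 33.250 m while reacting, then v²/(2a_F) = 1364.889 / 8.800 = 155.101 m while braking, for a total of 33.250 + 155.101 = 188.351 m.
Since a_F ≤ a_L and the follower starts braking later, the follower is never slower than the leader, so the closest approach is when both have stopped.
Minimum gap = 188.351 − 115.669 = 72.682 m.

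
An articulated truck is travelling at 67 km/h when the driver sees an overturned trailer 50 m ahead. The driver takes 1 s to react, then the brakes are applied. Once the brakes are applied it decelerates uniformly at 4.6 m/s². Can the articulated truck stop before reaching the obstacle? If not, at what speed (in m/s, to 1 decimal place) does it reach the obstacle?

No — it strikes the obstacle at 7.6 m/s

67 km/h ÷ 3.6 = 18.6111 m/s.
Reaction distance = 18.6111 × 1 = 18.611 m.
Braking distance needed to stop: v²/(2a) = 346.373 / 9.200 = 37.649 m, so total needed = 18.611 + 37.649 = 56.260 m > 50 m — it cannot stop.
Distance remaining when braking begins: 50 − 18.611 = 31.389 m.
v² = v₀² − 2a·d = 346.373 − 2 × 4.600 × 31.389 = 57.594 m²/s².
v = √57.594 = 7.589 m/s.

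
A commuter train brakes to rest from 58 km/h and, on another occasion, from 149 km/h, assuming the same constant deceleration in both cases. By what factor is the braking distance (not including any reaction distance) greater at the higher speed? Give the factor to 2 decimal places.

Factor ≈ 6.60

Braking distance d = v²/(2a), so with a fixed, d ∝ v².
Factor = (149/58)² = 2.5690² = 6.5998.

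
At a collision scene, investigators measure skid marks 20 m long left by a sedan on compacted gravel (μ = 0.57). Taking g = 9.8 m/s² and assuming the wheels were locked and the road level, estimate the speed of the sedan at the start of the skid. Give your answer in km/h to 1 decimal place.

Initial speed ≈ 53.8 km/h

Deceleration a = μg = 0.57 × 9.8 = 5.586 m/s².
v = √(2a·d) = √(2 × 5.586 × 20) = √223.440 = 14.9479 m/s.
= 14.9479 × 3.6 = 53.812 km/h.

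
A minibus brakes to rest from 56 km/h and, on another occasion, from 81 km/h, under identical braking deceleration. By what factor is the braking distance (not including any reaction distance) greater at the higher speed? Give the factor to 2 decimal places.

Factor ≈ 2.09

Braking distance d = v²/(2a), so with a fixed, d ∝ v².
Factor = (81/56)² = 1.4464² = 2.0921.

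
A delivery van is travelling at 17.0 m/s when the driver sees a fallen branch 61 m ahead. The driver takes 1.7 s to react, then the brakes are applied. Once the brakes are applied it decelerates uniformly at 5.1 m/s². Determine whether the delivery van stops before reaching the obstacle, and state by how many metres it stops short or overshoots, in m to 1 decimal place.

Reaction distance = 17.0000 × 1.7 = 28.900 m.
Braking distance = v²/(2a) = 289.000 / 10.200 = 28.333 m.
Total stopping distance = 28.900 + 28.333 = 57.233 m, vs 61 m available — it stops with 61 − 57.233 = 3.767 m to spare.

Yes — it stops 3.8 m short of the obstacle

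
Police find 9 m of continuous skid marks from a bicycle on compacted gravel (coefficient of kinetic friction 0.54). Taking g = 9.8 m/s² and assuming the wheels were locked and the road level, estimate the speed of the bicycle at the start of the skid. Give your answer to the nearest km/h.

Initial speed ≈ 35 km/h

Deceleration a = μg = 0.54 × 9.8 = 5.292 m/s².
v = √(2a·d) = √(2 × 5.292 × 9) = √95.256 = 9.7599 m/s.
= 9.7599 × 3.6 = 35.136 km/h.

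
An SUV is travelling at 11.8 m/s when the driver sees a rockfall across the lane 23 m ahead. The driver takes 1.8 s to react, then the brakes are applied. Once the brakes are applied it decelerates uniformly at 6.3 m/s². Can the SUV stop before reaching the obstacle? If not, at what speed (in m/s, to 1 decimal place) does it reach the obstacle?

No — it strikes the obstacle at 10.8 m/s

Reaction distance = 11.8000 × 1.8 = 21.240 m.
Braking distance needed to stop: v²/(2a) = 139.240 / 12.600 = 11.051 m, so total needed = 21.240 + 11.051 = 32.291 m > 23 m — it cannot stop.
Distance remaining when braking begins: 23 − 21.240 = 1.760 m.
v² = v₀² − 2a·d = 139.240 − 2 × 6.300 × 1.760 = 117.064 m²/s².
v = √117.064 = 10.820 m/s.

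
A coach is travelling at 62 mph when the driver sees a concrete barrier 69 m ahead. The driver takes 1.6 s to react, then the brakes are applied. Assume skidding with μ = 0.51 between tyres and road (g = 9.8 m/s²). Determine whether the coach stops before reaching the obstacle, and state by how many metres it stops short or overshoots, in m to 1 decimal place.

No — it overshoots by 52.2 m

62 mph × 0.44704 = 27.7165 m/s.
a = μg = 0.51 × 9.8 = 4.998 m/s².
Reaction distance = 27.7165 × 1.6 = 44.346 m.
Braking distance = v²/(2a) = 768.204 / 9.996 = 76.851 m.
Total stopping distance = 44.346 + 76.851 = 121.197 m, vs 69 m available — it cannot stop in time and overshoots by 121.197 − 69 = 52.197 m.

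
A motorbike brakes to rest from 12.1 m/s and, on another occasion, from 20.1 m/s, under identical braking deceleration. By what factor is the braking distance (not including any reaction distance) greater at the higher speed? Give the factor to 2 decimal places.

Braking distance d = v²/(2a), so with a fixed, d ∝ v².
Factor = (20.1/12.1)² = 1.6612² = 2.7596.

Factor ≈ 2.76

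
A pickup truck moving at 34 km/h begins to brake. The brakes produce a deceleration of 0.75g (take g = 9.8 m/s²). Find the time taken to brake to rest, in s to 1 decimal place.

Braking time ≈ 1.3 s

34 km/h ÷ 3.6 = 9.4444 m/s.
a = 0.75 × 9.8 = 7.350 m/s².
Braking time = v/a = 9.4444 / 7.350 = 1.285 s.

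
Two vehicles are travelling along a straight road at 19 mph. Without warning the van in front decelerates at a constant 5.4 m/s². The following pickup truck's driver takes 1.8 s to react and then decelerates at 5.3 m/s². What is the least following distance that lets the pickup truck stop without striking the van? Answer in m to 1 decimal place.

Minimum gap ≈ 15.4 m

19 mph × 0.44704 = 8.4938 m/s.
Leader travels v²/(2a_L) = 72.145 / 10.800 = 6.680 m before stopping.
Follower covers v·t_r = 8.4938 × 1.8 = 15.289 m while reacting, then v²/(2a_F) = 72.145 / 10.600 = 6.806 m while braking, for a total of 15.289 + 6.806 = 22.095 m.
Since a_F ≤ a_L and the follower starts braking later, the follower is never slower than the leader, so the closest approach is when both have stopped.
Minimum gap = 22.095 − 6.680 = 15.415 m.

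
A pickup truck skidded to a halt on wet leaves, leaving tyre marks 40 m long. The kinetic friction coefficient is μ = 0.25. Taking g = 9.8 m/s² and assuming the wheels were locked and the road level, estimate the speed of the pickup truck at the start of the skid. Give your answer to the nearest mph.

Deceleration a = μg = 0.25 × 9.8 = 2.450 m/s².
v = √(2a·d) = √(2 × 2.450 × 40) = √196.000 = 14.0000 m/s.
= 14.0000 ÷ 0.44704 = 31.317 mph.

Initial speed ≈ 31 mph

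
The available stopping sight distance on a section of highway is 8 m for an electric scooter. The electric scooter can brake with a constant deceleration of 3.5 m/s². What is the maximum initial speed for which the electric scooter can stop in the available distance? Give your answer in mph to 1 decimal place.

Maximum speed ≈ 16.7 mph

v²/(2a) = d ⇒ v = √(2 × 3.500 × 8) = √56.00 = 7.4833 m/s.
7.4833 m/s ÷ 0.44704 = 16.740 mph.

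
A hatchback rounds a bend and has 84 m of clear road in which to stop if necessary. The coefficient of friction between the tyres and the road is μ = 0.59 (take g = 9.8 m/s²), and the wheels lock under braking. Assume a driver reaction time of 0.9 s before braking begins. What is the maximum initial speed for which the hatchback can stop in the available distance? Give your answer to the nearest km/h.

Maximum speed ≈ 95 km/h

a = μg = 0.59 × 9.8 = 5.782 m/s².
Stopping distance: v·t_r + v²/(2a) = 84 with t_r = 0.9 s and a = 5.782 m/s².
So v² + 10.408 v − 971.38 = 0.
Positive root: v = −a·t_r + √((a·t_r)² + 2a·d) = −5.204 + √(27.082 + 971.38) = 26.3944 m/s.
26.3944 m/s × 3.6 = 95.020 km/h.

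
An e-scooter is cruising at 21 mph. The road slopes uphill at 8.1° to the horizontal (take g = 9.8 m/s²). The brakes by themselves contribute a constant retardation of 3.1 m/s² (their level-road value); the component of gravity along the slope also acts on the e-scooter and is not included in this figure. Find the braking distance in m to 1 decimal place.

21 mph × 0.44704 = 9.3878 m/s.
Gravity along the uphill slope adds to the braking deceleration: a_eff = 3.100 + 9.8·sin 8.1° = 3.100 + 1.381 = 4.481 m/s².
Braking distance = v²/(2a) = 9.3878² / (2 × 4.481) = 88.131 / 8.962 = 9.834 m.

Braking distance ≈ 9.8 m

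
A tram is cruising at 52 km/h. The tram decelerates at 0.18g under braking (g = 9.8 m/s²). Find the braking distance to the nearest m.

Braking distance ≈ 59 m

52 km/h ÷ 3.6 = 14.4444 m/s.
a = 0.18 × 9.8 = 1.764 m/s².
Braking distance = v²/(2a) = 14.4444² / (2 × 1.764) = 208.641 / 3.528 = 59.139 m.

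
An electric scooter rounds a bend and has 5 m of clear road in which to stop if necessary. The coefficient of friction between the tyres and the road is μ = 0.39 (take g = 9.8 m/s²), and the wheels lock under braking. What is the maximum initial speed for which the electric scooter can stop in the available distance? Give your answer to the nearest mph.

a = μg = 0.39 × 9.8 = 3.822 m/s².
v²/(2a) = d ⇒ v = √(2 × 3.822 × 5) = √38.22 = 6.1822 m/s.
6.1822 m/s ÷ 0.44704 = 13.829 mph.

Maximum speed ≈ 14 mph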